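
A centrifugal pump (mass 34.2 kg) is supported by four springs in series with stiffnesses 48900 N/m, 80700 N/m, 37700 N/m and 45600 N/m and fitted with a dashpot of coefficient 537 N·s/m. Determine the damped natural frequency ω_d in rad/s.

17.3 rad/s

Series springs: 1/k_eq = 1/48900 + 1/80700 + 1/37700 + 1/45600 = 8.130×10^-5, so k_eq = 12300 N/m.
ω_n = √(k_eq/m) = √(12300/34.2) = 18.96 rad/s.
Critical damping c_c = 2√(k_eq·m) = 2√(12300 × 34.2) = 1297 N·s/m, so ζ = c/c_c = 537/1297 = 0.4140.
ω_d = ω_n√(1 − ζ²) = 18.96 × √(1 − 0.171) = 17.26 rad/s.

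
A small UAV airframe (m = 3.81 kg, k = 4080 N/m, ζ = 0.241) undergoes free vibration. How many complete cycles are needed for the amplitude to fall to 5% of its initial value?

2 cycles

Logarithmic decrement δ = 2πζ/√(1 − ζ²) = 2π × 0.2410/√(1 − 0.0581) = 1.560.
x_n/x₀ = e^(−nδ) ≤ 0.05; take ln: n ≥ ln(1/0.05)/δ = 2.996/1.560 = 1.920.
So 2 complete cycles are required.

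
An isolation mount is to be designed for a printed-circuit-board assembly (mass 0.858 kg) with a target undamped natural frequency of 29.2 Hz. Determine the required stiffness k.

28900 N/m

ω_n = 2πf_n = 2π × 29.2 = 183.5 rad/s.
k = m·ω_n² = 0.858 × 183.5² = 0.858 × 33660 = 28880 N/m.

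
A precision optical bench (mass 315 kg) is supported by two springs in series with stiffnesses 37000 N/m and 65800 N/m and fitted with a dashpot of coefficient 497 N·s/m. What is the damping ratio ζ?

Series springs: 1/k_eq = 1/37000 + 1/65800 = 4.222×10^-5, so k_eq = 23680 N/m.
ω_n = √(k_eq/m) = √(23680/315) = 8.671 rad/s.
Critical damping c_c = 2√(k_eq·m) = 2√(23680 × 315) = 5463 N·s/m, so ζ = c/c_c = 497/5463 = 0.09098.

0.0910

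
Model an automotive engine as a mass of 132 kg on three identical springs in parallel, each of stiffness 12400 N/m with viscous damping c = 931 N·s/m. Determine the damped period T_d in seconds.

0.383 s

Parallel springs add: k_eq = 3 × 12400 = 37200 N/m.
ω_n = √(k_eq/m) = √(37200/132) = 16.79 rad/s.
Critical damping c_c = 2√(k_eq·m) = 2√(37200 × 132) = 4432 N·s/m, so ζ = c/c_c = 931/4432 = 0.2101.
ω_d = ω_n√(1 − ζ²) = 16.79 × √(1 − 0.0441) = 16.41 rad/s.
T_d = 2π/ω_d = 0.3828 s.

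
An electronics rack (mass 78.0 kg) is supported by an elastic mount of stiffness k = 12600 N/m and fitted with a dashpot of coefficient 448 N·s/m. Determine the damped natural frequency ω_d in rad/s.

12.4 rad/s

ω_n = √(k/m) = √(12600/78.0) = 12.71 rad/s.
Critical damping c_c = 2√(k·m) = 2√(12600 × 78.0) = 1983 N·s/m, so ζ = c/c_c = 448/1983 = 0.2260.
ω_d = ω_n√(1 − ζ²) = 12.71 × √(1 − 0.0511) = 12.38 rad/s.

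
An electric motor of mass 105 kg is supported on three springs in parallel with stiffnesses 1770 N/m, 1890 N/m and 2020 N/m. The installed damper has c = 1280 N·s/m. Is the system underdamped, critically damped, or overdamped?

Parallel springs add: k_eq = 1770 + 1890 + 2020 = 5680 N/m.
c_c = 2√(k_eq·m) = 1545 N·s/m; ζ = c/c_c = 1280/1545 = 0.829.
Since ζ < 1 the system is underdamped.

underdamped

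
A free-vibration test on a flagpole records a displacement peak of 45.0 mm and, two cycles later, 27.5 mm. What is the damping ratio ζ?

Logarithmic decrement δ = (1/n)·ln(x₀/x_n) = (1/2)·ln(45.0/27.5) = (1/2)·ln(1.636) = 0.2462.
ζ = δ/√(4π² + δ²) = 0.2462/√(39.48 + 0.0606) = 0.2462/6.288 = 0.03916.

0.0392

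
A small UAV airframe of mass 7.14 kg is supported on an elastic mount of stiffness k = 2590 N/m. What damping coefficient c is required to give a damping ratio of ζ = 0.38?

c_c = 2√(k·m) = 2√(2590 × 7.14) = 272.0 N·s/m.
c = ζ·c_c = 0.38 × 272.0 = 103.4 N·s/m.

103 N·s/m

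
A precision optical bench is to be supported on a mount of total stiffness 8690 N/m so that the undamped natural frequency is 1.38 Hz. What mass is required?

116 kg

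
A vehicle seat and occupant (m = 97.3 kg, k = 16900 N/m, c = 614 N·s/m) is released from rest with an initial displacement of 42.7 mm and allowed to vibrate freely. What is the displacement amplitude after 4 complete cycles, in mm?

0.0869 mm

ζ = c/(2√(km)) = 614/(2√(16900 × 97.3)) = 614/2565 = 0.2394.
Logarithmic decrement δ = 2πζ/√(1 − ζ²) = 2π × 0.2394/√(1 − 0.0573) = 1.549.
After n cycles, x_n/x₀ = e^(−nδ), so x_4 = 42.7 × e^(−4 × 1.549) = 42.7 × 0.002035 = 0.08690 mm.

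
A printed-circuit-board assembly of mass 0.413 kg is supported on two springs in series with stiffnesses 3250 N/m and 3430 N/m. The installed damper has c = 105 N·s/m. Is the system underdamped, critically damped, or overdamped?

Series springs: 1/k_eq = 1/3250 + 1/3430 = 0.0005992, so k_eq = 1669 N/m.
c_c = 2√(k_eq·m) = 52.51 N·s/m; ζ = c/c_c = 105/52.51 = 2.00.
Since ζ > 1 the system is overdamped.

overdamped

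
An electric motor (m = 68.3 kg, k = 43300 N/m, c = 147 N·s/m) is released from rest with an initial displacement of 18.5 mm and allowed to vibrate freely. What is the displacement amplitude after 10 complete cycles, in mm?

1.26 mm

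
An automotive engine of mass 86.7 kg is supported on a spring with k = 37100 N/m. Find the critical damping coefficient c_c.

3590 N·s/m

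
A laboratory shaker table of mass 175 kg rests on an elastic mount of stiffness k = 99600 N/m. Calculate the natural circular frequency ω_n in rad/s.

23.9 rad/s

ω_n = √(k/m) = √(99600/175) = √569.1 = 23.86 rad/s.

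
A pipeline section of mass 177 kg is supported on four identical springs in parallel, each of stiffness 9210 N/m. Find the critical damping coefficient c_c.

5110 N·s/m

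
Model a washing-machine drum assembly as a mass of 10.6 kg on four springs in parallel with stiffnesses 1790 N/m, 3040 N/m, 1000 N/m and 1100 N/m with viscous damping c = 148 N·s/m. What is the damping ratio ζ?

0.273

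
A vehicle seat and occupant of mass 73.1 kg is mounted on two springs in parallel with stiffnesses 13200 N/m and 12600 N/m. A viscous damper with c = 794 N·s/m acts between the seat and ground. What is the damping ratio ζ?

0.289

Parallel springs add: k_eq = 13200 + 12600 = 25800 N/m.
ω_n = √(k_eq/m) = √(25800/73.1) = 18.79 rad/s.
Critical damping c_c = 2√(k_eq·m) = 2√(25800 × 73.1) = 2747 N·s/m, so ζ = c/c_c = 794/2747 = 0.2891.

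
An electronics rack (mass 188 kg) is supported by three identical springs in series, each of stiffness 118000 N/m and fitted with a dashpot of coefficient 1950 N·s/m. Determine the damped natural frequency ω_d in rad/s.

13.5 rad/s

Series springs: 1/k_eq = 3/118000, so k_eq = 118000/3 = 39330 N/m.
ω_n = √(k_eq/m) = √(39330/188) = 14.46 rad/s.
Critical damping c_c = 2√(k_eq·m) = 2√(39330 × 188) = 5439 N·s/m, so ζ = c/c_c = 1950/5439 = 0.3585.
ω_d = ω_n√(1 − ζ²) = 14.46 × √(1 − 0.129) = 13.50 rad/s.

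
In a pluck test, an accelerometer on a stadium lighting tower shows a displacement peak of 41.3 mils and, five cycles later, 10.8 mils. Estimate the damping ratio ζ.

Logarithmic decrement δ = (1/n)·ln(x₀/x_n) = (1/5)·ln(41.3/10.8) = (1/5)·ln(3.824) = 0.2683.
ζ = δ/√(4π² + δ²) = 0.2683/√(39.48 + 0.0720) = 0.2683/6.289 = 0.04266.

0.0427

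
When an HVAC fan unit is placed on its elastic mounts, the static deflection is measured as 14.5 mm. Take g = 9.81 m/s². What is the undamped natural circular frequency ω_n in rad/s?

ω_n = √(g/δ_st) = √(9.81/0.0145) = √676.6 = 26.01 rad/s.

26.0 rad/s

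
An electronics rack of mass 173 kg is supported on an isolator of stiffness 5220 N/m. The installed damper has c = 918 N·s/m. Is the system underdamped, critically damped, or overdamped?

c_c = 2√(k·m) = 1901 N·s/m; ζ = c/c_c = 918/1901 = 0.483.
Since ζ < 1 the system is underdamped.

underdamped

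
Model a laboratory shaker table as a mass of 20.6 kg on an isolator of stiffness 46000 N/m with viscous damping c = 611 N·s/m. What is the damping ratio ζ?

0.314

ω_n = √(k/m) = √(46000/20.6) = 47.25 rad/s.
Critical damping c_c = 2√(k·m) = 2√(46000 × 20.6) = 1947 N·s/m, so ζ = c/c_c = 611/1947 = 0.3138.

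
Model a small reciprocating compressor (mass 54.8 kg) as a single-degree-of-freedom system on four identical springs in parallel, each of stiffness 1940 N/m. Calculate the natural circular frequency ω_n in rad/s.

11.9 rad/s

Parallel springs add: k_eq = 4 × 1940 = 7760 N/m.
ω_n = √(k_eq/m) = √(7760/54.8) = √141.6 = 11.90 rad/s.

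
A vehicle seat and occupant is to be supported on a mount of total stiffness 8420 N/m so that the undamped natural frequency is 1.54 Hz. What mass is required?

ω_n = 2πf_n = 2π × 1.54 = 9.676 rad/s.
m = k/ω_n² = 8420/9.676² = 8420/93.63 = 89.93 kg.

89.9 kg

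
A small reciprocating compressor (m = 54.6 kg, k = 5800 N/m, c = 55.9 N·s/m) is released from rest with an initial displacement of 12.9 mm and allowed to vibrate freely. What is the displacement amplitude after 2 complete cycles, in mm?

ζ = c/(2√(km)) = 55.9/(2√(5800 × 54.6)) = 55.9/1125 = 0.04967.
Logarithmic decrement δ = 2πζ/√(1 − ζ²) = 2π × 0.04967/√(1 − 0.00247) = 0.3125.
After n cycles, x_n/x₀ = e^(−nδ), so x_2 = 12.9 × e^(−2 × 0.3125) = 12.9 × 0.5353 = 6.905 mm.

6.91 mm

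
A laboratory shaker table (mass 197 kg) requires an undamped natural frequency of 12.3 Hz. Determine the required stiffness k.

1180000 N/m

ω_n = 2πf_n = 2π × 12.3 = 77.28 rad/s.
k = m·ω_n² = 197 × 77.28² = 197 × 5973 = 1177000 N/m.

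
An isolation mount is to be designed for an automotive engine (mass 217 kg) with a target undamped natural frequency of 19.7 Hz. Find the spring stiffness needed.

3320000 N/m

ω_n = 2πf_n = 2π × 19.7 = 123.8 rad/s.
k = m·ω_n² = 217 × 123.8² = 217 × 15320 = 3325000 N/m.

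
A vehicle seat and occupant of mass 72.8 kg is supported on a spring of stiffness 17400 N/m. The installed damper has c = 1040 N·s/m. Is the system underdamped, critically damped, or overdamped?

underdamped

c_c = 2√(k·m) = 2251 N·s/m; ζ = c/c_c = 1040/2251 = 0.462.
Since ζ < 1 the system is underdamped.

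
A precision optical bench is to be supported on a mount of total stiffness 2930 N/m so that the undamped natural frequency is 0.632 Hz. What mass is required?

ω_n = 2πf_n = 2π × 0.632 = 3.971 rad/s.
m = k/ω_n² = 2930/3.971² = 2930/15.77 = 185.8 kg.

186 kg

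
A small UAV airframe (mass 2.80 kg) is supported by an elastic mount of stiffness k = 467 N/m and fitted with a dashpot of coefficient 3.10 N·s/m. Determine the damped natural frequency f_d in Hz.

2.05 Hz

ω_n = √(k/m) = √(467.0/2.80) = 12.91 rad/s.
Critical damping c_c = 2√(k·m) = 2√(467.0 × 2.80) = 72.32 N·s/m, so ζ = c/c_c = 3.10/72.32 = 0.04286.
ω_d = ω_n√(1 − ζ²) = 12.91 × √(1 − 0.00184) = 12.90 rad/s.
f_d = ω_d/(2π) = 2.054 Hz.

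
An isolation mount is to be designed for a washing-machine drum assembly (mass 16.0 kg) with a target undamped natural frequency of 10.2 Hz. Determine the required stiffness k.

ω_n = 2πf_n = 2π × 10.2 = 64.09 rad/s.
k = m·ω_n² = 16.0 × 64.09² = 16.0 × 4107 = 65720 N/m.

65700 N/m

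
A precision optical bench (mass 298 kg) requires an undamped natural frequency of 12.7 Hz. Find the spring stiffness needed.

1900000 N/m

ω_n = 2πf_n = 2π × 12.7 = 79.80 rad/s.
k = m·ω_n² = 298 × 79.80² = 298 × 6367 = 1898000 N/m.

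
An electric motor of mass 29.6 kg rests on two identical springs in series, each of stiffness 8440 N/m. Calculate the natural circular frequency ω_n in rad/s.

Series springs: 1/k_eq = 2/8440, so k_eq = 8440/2 = 4220 N/m.
ω_n = √(k_eq/m) = √(4220/29.6) = √142.6 = 11.94 rad/s.

11.9 rad/s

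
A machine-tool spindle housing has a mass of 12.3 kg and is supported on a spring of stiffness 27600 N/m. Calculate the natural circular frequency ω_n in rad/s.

ω_n = √(k/m) = √(27600/12.3) = √2244 = 47.37 rad/s.

47.4 rad/s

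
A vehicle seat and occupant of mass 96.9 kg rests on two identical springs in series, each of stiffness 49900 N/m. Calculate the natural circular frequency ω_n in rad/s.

Series springs: 1/k_eq = 2/49900, so k_eq = 49900/2 = 24950 N/m.
ω_n = √(k_eq/m) = √(24950/96.9) = √257.5 = 16.05 rad/s.

16.0 rad/s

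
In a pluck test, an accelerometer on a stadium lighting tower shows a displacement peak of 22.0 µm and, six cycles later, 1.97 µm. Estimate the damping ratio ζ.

0.0639

Logarithmic decrement δ = (1/n)·ln(x₀/x_n) = (1/6)·ln(22.0/1.97) = (1/6)·ln(11.17) = 0.4022.
ζ = δ/√(4π² + δ²) = 0.4022/√(39.48 + 0.162) = 0.4022/6.296 = 0.06388.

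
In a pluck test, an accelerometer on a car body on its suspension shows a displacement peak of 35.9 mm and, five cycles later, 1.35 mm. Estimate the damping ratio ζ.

0.104

Logarithmic decrement δ = (1/n)·ln(x₀/x_n) = (1/5)·ln(35.9/1.35) = (1/5)·ln(26.59) = 0.6561.
ζ = δ/√(4π² + δ²) = 0.6561/√(39.48 + 0.431) = 0.6561/6.317 = 0.1039.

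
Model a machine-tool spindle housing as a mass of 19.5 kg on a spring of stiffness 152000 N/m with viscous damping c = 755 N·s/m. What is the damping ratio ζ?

0.219

ω_n = √(k/m) = √(152000/19.5) = 88.29 rad/s.
Critical damping c_c = 2√(k·m) = 2√(152000 × 19.5) = 3443 N·s/m, so ζ = c/c_c = 755/3443 = 0.2193.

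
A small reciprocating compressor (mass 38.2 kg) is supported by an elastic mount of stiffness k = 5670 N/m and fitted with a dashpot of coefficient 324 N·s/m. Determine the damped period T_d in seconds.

ω_n = √(k/m) = √(5670/38.2) = 12.18 rad/s.
Critical damping c_c = 2√(k·m) = 2√(5670 × 38.2) = 930.8 N·s/m, so ζ = c/c_c = 324/930.8 = 0.3481.
ω_d = ω_n√(1 − ζ²) = 12.18 × √(1 − 0.121) = 11.42 rad/s.
T_d = 2π/ω_d = 0.5501 s.

0.550 s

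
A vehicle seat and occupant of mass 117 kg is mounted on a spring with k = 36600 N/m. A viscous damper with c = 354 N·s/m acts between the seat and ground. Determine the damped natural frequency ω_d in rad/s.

ω_n = √(k/m) = √(36600/117) = 17.69 rad/s.
Critical damping c_c = 2√(k·m) = 2√(36600 × 117) = 4139 N·s/m, so ζ = c/c_c = 354/4139 = 0.08553.
ω_d = ω_n√(1 − ζ²) = 17.69 × √(1 − 0.00732) = 17.62 rad/s.

17.6 rad/s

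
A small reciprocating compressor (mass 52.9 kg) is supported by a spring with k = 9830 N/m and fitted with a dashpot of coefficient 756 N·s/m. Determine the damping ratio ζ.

ω_n = √(k/m) = √(9830/52.9) = 13.63 rad/s.
Critical damping c_c = 2√(k·m) = 2√(9830 × 52.9) = 1442 N·s/m, so ζ = c/c_c = 756/1442 = 0.5242.

0.524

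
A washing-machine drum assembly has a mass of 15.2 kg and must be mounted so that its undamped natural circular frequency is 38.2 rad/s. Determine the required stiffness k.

k = m·ω_n² = 15.2 × 38.20² = 15.2 × 1459 = 22180 N/m.

22200 N/m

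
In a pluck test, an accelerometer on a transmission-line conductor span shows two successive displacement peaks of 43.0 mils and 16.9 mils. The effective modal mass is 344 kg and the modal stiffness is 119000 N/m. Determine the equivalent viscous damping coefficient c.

1880 N·s/m

Logarithmic decrement δ = (1/n)·ln(x₀/x_n) = (1/1)·ln(43.0/16.9) = (1/1)·ln(2.544) = 0.9339.
ζ = δ/√(4π² + δ²) = 0.9339/√(39.48 + 0.872) = 0.9339/6.352 = 0.1470.
c = ζ · 2√(km) = 0.1470 × 2√(119000 × 344) = 0.1470 × 12800 = 1881 N·s/m.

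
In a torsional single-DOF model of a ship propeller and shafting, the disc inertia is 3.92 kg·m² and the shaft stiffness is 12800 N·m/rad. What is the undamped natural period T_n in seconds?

ω_n = √(k_t/J) = √(12800/3.92) = √3265 = 57.14 rad/s.
T_n = 2π/ω_n = 6.283/57.14 = 0.1100 s.

0.110 s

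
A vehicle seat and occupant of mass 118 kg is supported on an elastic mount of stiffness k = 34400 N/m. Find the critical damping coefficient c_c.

4030 N·s/m

c_c = 2√(k·m) = 2√(34400 × 118) = 2 × 2015 = 4029 N·s/m.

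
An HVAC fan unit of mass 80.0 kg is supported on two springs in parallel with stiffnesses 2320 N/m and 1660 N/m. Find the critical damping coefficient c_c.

1130 N·s/m

Parallel springs add: k_eq = 2320 + 1660 = 3980 N/m.
c_c = 2√(k_eq·m) = 2√(3980 × 80.0) = 2 × 564.3 = 1129 N·s/m.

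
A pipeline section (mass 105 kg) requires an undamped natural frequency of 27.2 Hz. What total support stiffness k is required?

3070000 N/m

ω_n = 2πf_n = 2π × 27.2 = 170.9 rad/s.
k = m·ω_n² = 105 × 170.9² = 105 × 29210 = 3067000 N/m.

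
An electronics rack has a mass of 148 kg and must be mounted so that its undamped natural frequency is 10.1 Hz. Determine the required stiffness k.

596000 N/m

ω_n = 2πf_n = 2π × 10.1 = 63.46 rad/s.
k = m·ω_n² = 148 × 63.46² = 148 × 4027 = 596000 N/m.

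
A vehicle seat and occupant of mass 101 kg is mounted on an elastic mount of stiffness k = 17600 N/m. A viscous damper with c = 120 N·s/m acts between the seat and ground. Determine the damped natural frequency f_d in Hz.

2.10 Hz

ω_n = √(k/m) = √(17600/101) = 13.20 rad/s.
Critical damping c_c = 2√(k·m) = 2√(17600 × 101) = 2667 N·s/m, so ζ = c/c_c = 120/2667 = 0.04500.
ω_d = ω_n√(1 − ζ²) = 13.20 × √(1 − 0.00203) = 13.19 rad/s.
f_d = ω_d/(2π) = 2.099 Hz.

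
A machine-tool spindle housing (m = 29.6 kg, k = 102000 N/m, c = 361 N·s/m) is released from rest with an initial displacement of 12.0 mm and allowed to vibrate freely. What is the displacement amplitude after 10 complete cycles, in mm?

ζ = c/(2√(km)) = 361/(2√(102000 × 29.6)) = 361/3475 = 0.1039.
Logarithmic decrement δ = 2πζ/√(1 − ζ²) = 2π × 0.1039/√(1 − 0.0108) = 0.6562.
After n cycles, x_n/x₀ = e^(−nδ), so x_10 = 12.0 × e^(−10 × 0.6562) = 12.0 × 0.001412 = 0.01695 mm.

0.0169 mm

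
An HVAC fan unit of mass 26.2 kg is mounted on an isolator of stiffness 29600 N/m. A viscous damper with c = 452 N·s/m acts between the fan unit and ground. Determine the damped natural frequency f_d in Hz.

ω_n = √(k/m) = √(29600/26.2) = 33.61 rad/s.
Critical damping c_c = 2√(k·m) = 2√(29600 × 26.2) = 1761 N·s/m, so ζ = c/c_c = 452/1761 = 0.2566.
ω_d = ω_n√(1 − ζ²) = 33.61 × √(1 − 0.0659) = 32.49 rad/s.
f_d = ω_d/(2π) = 5.170 Hz.

5.17 Hz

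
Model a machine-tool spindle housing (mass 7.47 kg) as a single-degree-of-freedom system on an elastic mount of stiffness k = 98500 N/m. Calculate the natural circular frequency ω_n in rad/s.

115 rad/s

ω_n = √(k/m) = √(98500/7.47) = √13190 = 114.8 rad/s.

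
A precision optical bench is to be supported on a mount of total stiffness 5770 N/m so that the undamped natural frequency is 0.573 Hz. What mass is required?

ω_n = 2πf_n = 2π × 0.573 = 3.600 rad/s.
m = k/ω_n² = 5770/3.600² = 5770/12.96 = 445.2 kg.

445 kg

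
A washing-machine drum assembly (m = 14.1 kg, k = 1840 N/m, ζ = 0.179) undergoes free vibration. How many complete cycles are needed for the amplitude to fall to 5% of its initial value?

3 cycles

Logarithmic decrement δ = 2πζ/√(1 − ζ²) = 2π × 0.1790/√(1 − 0.0320) = 1.143.
x_n/x₀ = e^(−nδ) ≤ 0.05; take ln: n ≥ ln(1/0.05)/δ = 2.996/1.143 = 2.621.
So 3 complete cycles are required.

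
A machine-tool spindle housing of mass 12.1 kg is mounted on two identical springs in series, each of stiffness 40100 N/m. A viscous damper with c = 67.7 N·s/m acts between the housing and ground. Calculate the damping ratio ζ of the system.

Series springs: 1/k_eq = 2/40100, so k_eq = 40100/2 = 20050 N/m.
ω_n = √(k_eq/m) = √(20050/12.1) = 40.71 rad/s.
Critical damping c_c = 2√(k_eq·m) = 2√(20050 × 12.1) = 985.1 N·s/m, so ζ = c/c_c = 67.7/985.1 = 0.06872.

0.0687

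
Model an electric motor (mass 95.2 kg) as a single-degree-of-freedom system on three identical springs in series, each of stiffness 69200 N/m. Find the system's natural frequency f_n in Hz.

2.48 Hz

Series springs: 1/k_eq = 3/69200, so k_eq = 69200/3 = 23070 N/m.
ω_n = √(k_eq/m) = √(23070/95.2) = √242.3 = 15.57 rad/s.
f_n = ω_n/(2π) = 15.57/6.283 = 2.477 Hz.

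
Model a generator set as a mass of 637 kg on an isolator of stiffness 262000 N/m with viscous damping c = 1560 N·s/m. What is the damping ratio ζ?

ω_n = √(k/m) = √(262000/637) = 20.28 rad/s.
Critical damping c_c = 2√(k·m) = 2√(262000 × 637) = 25840 N·s/m, so ζ = c/c_c = 1560/25840 = 0.06038.

0.0604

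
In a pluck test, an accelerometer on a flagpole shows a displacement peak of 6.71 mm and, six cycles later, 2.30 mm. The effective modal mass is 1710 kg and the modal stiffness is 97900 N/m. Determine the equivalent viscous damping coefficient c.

Logarithmic decrement δ = (1/n)·ln(x₀/x_n) = (1/6)·ln(6.71/2.30) = (1/6)·ln(2.917) = 0.1784.
ζ = δ/√(4π² + δ²) = 0.1784/√(39.48 + 0.0318) = 0.1784/6.286 = 0.02839.
c = ζ · 2√(km) = 0.02839 × 2√(97900 × 1710) = 0.02839 × 25880 = 734.6 N·s/m.

735 N·s/m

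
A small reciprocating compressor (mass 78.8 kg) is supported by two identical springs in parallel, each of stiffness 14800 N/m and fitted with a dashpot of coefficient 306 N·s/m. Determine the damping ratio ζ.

Parallel springs add: k_eq = 2 × 14800 = 29600 N/m.
ω_n = √(k_eq/m) = √(29600/78.8) = 19.38 rad/s.
Critical damping c_c = 2√(k_eq·m) = 2√(29600 × 78.8) = 3054 N·s/m, so ζ = c/c_c = 306/3054 = 0.1002.

0.100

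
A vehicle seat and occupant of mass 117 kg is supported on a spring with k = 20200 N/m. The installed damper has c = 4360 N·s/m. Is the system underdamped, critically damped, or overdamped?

c_c = 2√(k·m) = 3075 N·s/m; ζ = c/c_c = 4360/3075 = 1.42.
Since ζ > 1 the system is overdamped.

overdamped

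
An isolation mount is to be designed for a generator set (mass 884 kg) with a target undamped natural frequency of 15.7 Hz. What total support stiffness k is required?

ω_n = 2πf_n = 2π × 15.7 = 98.65 rad/s.
k = m·ω_n² = 884 × 98.65² = 884 × 9731 = 8602000 N/m.

8600000 N/m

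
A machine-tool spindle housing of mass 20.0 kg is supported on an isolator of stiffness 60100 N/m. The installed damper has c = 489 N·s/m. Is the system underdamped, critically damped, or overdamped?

underdamped

c_c = 2√(k·m) = 2193 N·s/m; ζ = c/c_c = 489/2193 = 0.223.
Since ζ < 1 the system is underdamped.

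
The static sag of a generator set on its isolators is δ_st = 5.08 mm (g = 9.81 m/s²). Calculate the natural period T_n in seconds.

0.143 s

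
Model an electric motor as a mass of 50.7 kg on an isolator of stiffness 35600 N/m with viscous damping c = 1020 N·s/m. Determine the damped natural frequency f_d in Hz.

3.90 Hz

ω_n = √(k/m) = √(35600/50.7) = 26.50 rad/s.
Critical damping c_c = 2√(k·m) = 2√(35600 × 50.7) = 2687 N·s/m, so ζ = c/c_c = 1020/2687 = 0.3796.
ω_d = ω_n√(1 − ζ²) = 26.50 × √(1 − 0.144) = 24.51 rad/s.
f_d = ω_d/(2π) = 3.902 Hz.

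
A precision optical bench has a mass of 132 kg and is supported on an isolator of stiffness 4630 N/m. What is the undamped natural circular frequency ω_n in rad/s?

ω_n = √(k/m) = √(4630/132) = √35.08 = 5.922 rad/s.

5.92 rad/s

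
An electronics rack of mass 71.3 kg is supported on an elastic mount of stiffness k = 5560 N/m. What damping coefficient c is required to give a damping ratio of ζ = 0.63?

c_c = 2√(k·m) = 2√(5560 × 71.3) = 1259 N·s/m.
c = ζ·c_c = 0.63 × 1259 = 793.3 N·s/m.

793 N·s/m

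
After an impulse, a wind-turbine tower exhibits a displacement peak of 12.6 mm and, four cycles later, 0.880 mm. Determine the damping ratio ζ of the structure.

Logarithmic decrement δ = (1/n)·ln(x₀/x_n) = (1/4)·ln(12.6/0.880) = (1/4)·ln(14.32) = 0.6654.
ζ = δ/√(4π² + δ²) = 0.6654/√(39.48 + 0.443) = 0.6654/6.318 = 0.1053.

0.105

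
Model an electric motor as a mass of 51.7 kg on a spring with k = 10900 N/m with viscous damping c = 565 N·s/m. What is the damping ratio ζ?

0.376

ω_n = √(k/m) = √(10900/51.7) = 14.52 rad/s.
Critical damping c_c = 2√(k·m) = 2√(10900 × 51.7) = 1501 N·s/m, so ζ = c/c_c = 565/1501 = 0.3763.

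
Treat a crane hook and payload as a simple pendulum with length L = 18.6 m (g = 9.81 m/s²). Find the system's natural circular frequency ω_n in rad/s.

0.726 rad/s

For a simple pendulum ω_n = √(g/L) = √(9.81/18.6) = √0.5274 = 0.7262 rad/s.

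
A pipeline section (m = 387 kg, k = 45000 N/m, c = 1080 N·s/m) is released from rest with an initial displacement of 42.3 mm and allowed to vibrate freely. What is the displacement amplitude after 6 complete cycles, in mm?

ζ = c/(2√(km)) = 1080/(2√(45000 × 387)) = 1080/8346 = 0.1294.
Logarithmic decrement δ = 2πζ/√(1 − ζ²) = 2π × 0.1294/√(1 − 0.0167) = 0.8199.
After n cycles, x_n/x₀ = e^(−nδ), so x_6 = 42.3 × e^(−6 × 0.8199) = 42.3 × 0.007302 = 0.3089 mm.

0.309 mm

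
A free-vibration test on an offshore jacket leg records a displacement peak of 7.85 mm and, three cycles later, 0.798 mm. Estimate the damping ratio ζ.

0.120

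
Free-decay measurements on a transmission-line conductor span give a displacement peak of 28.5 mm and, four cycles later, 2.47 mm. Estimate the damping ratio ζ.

Logarithmic decrement δ = (1/n)·ln(x₀/x_n) = (1/4)·ln(28.5/2.47) = (1/4)·ln(11.54) = 0.6114.
ζ = δ/√(4π² + δ²) = 0.6114/√(39.48 + 0.374) = 0.6114/6.313 = 0.09685.

0.0969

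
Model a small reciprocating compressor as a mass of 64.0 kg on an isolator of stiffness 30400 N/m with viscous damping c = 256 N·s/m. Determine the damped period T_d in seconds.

0.290 s

ω_n = √(k/m) = √(30400/64.0) = 21.79 rad/s.
Critical damping c_c = 2√(k·m) = 2√(30400 × 64.0) = 2790 N·s/m, so ζ = c/c_c = 256/2790 = 0.09177.
ω_d = ω_n√(1 − ζ²) = 21.79 × √(1 − 0.00842) = 21.70 rad/s.
T_d = 2π/ω_d = 0.2895 s.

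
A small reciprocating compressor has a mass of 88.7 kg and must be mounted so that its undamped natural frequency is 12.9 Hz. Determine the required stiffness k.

ω_n = 2πf_n = 2π × 12.9 = 81.05 rad/s.
k = m·ω_n² = 88.7 × 81.05² = 88.7 × 6570 = 582700 N/m.

583000 N/m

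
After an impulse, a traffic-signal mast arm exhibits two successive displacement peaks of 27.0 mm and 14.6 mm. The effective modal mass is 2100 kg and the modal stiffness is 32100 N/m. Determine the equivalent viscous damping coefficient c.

1600 N·s/m

Logarithmic decrement δ = (1/n)·ln(x₀/x_n) = (1/1)·ln(27.0/14.6) = (1/1)·ln(1.849) = 0.6148.
ζ = δ/√(4π² + δ²) = 0.6148/√(39.48 + 0.378) = 0.6148/6.313 = 0.09739.
c = ζ · 2√(km) = 0.09739 × 2√(32100 × 2100) = 0.09739 × 16420 = 1599 N·s/m.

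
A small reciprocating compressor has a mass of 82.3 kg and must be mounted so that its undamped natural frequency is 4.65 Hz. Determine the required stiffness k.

ω_n = 2πf_n = 2π × 4.65 = 29.22 rad/s.
k = m·ω_n² = 82.3 × 29.22² = 82.3 × 853.6 = 70250 N/m.

70300 N/m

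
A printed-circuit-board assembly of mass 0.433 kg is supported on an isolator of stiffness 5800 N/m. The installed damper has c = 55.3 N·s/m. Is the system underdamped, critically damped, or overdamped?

c_c = 2√(k·m) = 100.2 N·s/m; ζ = c/c_c = 55.3/100.2 = 0.552.
Since ζ < 1 the system is underdamped.

underdamped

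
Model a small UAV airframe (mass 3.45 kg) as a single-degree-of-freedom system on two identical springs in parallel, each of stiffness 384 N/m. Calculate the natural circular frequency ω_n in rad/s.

Parallel springs add: k_eq = 2 × 384 = 768.0 N/m.
ω_n = √(k_eq/m) = √(768.0/3.45) = √222.6 = 14.92 rad/s.

14.9 rad/s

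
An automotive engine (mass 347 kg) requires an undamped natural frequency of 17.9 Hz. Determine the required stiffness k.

4390000 N/m

ω_n = 2πf_n = 2π × 17.9 = 112.5 rad/s.
k = m·ω_n² = 347 × 112.5² = 347 × 12650 = 4389000 N/m.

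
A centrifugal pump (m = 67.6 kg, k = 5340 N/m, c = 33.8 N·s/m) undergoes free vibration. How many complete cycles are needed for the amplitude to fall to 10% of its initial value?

14 cycles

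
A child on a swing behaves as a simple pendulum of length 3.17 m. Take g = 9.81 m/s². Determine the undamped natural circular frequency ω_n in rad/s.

1.76 rad/s

For a simple pendulum ω_n = √(g/L) = √(9.81/3.17) = √3.095 = 1.759 rad/s.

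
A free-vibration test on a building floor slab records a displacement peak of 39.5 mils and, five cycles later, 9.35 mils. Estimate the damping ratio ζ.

Logarithmic decrement δ = (1/n)·ln(x₀/x_n) = (1/5)·ln(39.5/9.35) = (1/5)·ln(4.225) = 0.2882.
ζ = δ/√(4π² + δ²) = 0.2882/√(39.48 + 0.0831) = 0.2882/6.290 = 0.04582.

0.0458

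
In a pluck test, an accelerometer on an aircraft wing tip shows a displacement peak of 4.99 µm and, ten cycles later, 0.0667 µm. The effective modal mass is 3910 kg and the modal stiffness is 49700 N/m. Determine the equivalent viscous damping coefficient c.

Logarithmic decrement δ = (1/n)·ln(x₀/x_n) = (1/10)·ln(4.99/0.0667) = (1/10)·ln(74.81) = 0.4315.
ζ = δ/√(4π² + δ²) = 0.4315/√(39.48 + 0.186) = 0.4315/6.298 = 0.06851.
c = ζ · 2√(km) = 0.06851 × 2√(49700 × 3910) = 0.06851 × 27880 = 1910 N·s/m.

1910 N·s/m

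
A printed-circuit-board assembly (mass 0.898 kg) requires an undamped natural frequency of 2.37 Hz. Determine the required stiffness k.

ω_n = 2πf_n = 2π × 2.37 = 14.89 rad/s.
k = m·ω_n² = 0.898 × 14.89² = 0.898 × 221.7 = 199.1 N/m.

199 N/m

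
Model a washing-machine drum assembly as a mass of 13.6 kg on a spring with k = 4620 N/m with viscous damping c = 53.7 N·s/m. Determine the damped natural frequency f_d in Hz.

2.92 Hz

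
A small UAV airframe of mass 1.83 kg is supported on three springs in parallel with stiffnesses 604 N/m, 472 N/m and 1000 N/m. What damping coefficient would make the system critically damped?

123 N·s/m

Parallel springs add: k_eq = 604 + 472 + 1000 = 2076 N/m.
c_c = 2√(k_eq·m) = 2√(2076 × 1.83) = 2 × 61.64 = 123.3 N·s/m.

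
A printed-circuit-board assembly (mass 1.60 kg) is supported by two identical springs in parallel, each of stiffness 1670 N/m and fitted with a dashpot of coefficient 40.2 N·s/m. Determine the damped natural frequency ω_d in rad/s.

43.9 rad/s

Parallel springs add: k_eq = 2 × 1670 = 3340 N/m.
ω_n = √(k_eq/m) = √(3340/1.60) = 45.69 rad/s.
Critical damping c_c = 2√(k_eq·m) = 2√(3340 × 1.60) = 146.2 N·s/m, so ζ = c/c_c = 40.2/146.2 = 0.2750.
ω_d = ω_n√(1 − ζ²) = 45.69 × √(1 − 0.0756) = 43.93 rad/s.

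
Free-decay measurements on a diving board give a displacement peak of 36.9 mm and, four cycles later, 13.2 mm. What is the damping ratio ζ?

0.0409

Logarithmic decrement δ = (1/n)·ln(x₀/x_n) = (1/4)·ln(36.9/13.2) = (1/4)·ln(2.795) = 0.2570.
ζ = δ/√(4π² + δ²) = 0.2570/√(39.48 + 0.0660) = 0.2570/6.288 = 0.04087.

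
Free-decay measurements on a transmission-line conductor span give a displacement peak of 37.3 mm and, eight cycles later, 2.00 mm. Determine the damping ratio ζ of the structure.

0.0581

Logarithmic decrement δ = (1/n)·ln(x₀/x_n) = (1/8)·ln(37.3/2.00) = (1/8)·ln(18.65) = 0.3657.
ζ = δ/√(4π² + δ²) = 0.3657/√(39.48 + 0.134) = 0.3657/6.294 = 0.05811.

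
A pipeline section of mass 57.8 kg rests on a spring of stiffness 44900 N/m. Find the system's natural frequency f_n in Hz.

4.44 Hz

ω_n = √(k/m) = √(44900/57.8) = √776.8 = 27.87 rad/s.
f_n = ω_n/(2π) = 27.87/6.283 = 4.436 Hz.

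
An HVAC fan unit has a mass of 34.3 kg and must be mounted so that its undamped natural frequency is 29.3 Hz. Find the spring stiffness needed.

1160000 N/m

ω_n = 2πf_n = 2π × 29.3 = 184.1 rad/s.
k = m·ω_n² = 34.3 × 184.1² = 34.3 × 33890 = 1162000 N/m.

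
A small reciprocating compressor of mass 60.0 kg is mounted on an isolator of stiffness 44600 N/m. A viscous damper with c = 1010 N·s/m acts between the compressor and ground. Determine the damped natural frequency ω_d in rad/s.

ω_n = √(k/m) = √(44600/60.0) = 27.26 rad/s.
Critical damping c_c = 2√(k·m) = 2√(44600 × 60.0) = 3272 N·s/m, so ζ = c/c_c = 1010/3272 = 0.3087.
ω_d = ω_n√(1 − ζ²) = 27.26 × √(1 − 0.0953) = 25.93 rad/s.

25.9 rad/s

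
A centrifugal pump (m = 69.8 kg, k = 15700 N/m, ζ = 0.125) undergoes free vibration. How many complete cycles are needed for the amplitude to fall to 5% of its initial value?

Logarithmic decrement δ = 2πζ/√(1 − ζ²) = 2π × 0.1250/√(1 − 0.0156) = 0.7916.
x_n/x₀ = e^(−nδ) ≤ 0.05; take ln: n ≥ ln(1/0.05)/δ = 2.996/0.7916 = 3.784.
So 4 complete cycles are required.

4 cycles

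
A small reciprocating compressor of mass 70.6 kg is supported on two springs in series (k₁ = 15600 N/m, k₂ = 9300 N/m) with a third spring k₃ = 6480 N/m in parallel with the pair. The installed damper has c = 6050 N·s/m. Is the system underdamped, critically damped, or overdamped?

Series pair: k_s = k₁k₂/(k₁+k₂) = (15600)(9300)/(15600 + 9300) = 5827 N/m. In parallel with k₃: k_eq = 5827 + 6480 = 12310 N/m.
c_c = 2√(k_eq·m) = 1864 N·s/m; ζ = c/c_c = 6050/1864 = 3.25.
Since ζ > 1 the system is overdamped.

overdamped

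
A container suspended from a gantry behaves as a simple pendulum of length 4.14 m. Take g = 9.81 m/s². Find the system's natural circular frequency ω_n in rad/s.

1.54 rad/s

For a simple pendulum ω_n = √(g/L) = √(9.81/4.14) = √2.370 = 1.539 rad/s.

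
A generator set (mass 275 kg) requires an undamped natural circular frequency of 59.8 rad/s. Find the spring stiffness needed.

983000 N/m

k = m·ω_n² = 275 × 59.80² = 275 × 3576 = 983400 N/m.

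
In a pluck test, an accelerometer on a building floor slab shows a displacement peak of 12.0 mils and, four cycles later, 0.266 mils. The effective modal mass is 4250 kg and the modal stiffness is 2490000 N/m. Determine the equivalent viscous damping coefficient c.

30800 N·s/m

Logarithmic decrement δ = (1/n)·ln(x₀/x_n) = (1/4)·ln(12.0/0.266) = (1/4)·ln(45.11) = 0.9523.
ζ = δ/√(4π² + δ²) = 0.9523/√(39.48 + 0.907) = 0.9523/6.355 = 0.1499.
c = ζ · 2√(km) = 0.1499 × 2√(2490000 × 4250) = 0.1499 × 205700 = 30830 N·s/m.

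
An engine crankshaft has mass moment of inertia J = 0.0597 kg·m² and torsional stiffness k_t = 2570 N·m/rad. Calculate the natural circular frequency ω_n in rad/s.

207 rad/s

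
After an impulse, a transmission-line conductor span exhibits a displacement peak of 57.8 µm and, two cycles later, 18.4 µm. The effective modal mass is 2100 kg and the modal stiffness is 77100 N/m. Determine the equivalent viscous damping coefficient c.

2310 N·s/m

Logarithmic decrement δ = (1/n)·ln(x₀/x_n) = (1/2)·ln(57.8/18.4) = (1/2)·ln(3.141) = 0.5723.
ζ = δ/√(4π² + δ²) = 0.5723/√(39.48 + 0.328) = 0.5723/6.309 = 0.09071.
c = ζ · 2√(km) = 0.09071 × 2√(77100 × 2100) = 0.09071 × 25450 = 2309 N·s/m.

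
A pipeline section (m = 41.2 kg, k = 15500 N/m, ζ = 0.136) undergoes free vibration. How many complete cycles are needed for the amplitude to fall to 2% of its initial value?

Logarithmic decrement δ = 2πζ/√(1 − ζ²) = 2π × 0.1360/√(1 − 0.0185) = 0.8625.
x_n/x₀ = e^(−nδ) ≤ 0.02; take ln: n ≥ ln(1/0.02)/δ = 3.912/0.8625 = 4.536.
So 5 complete cycles are required.

5 cycles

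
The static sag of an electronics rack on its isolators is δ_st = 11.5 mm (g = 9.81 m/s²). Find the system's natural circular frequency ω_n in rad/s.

29.2 rad/s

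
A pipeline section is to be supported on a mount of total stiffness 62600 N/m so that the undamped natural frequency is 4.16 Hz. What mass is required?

91.6 kg

ω_n = 2πf_n = 2π × 4.16 = 26.14 rad/s.
m = k/ω_n² = 62600/26.14² = 62600/683.2 = 91.63 kg.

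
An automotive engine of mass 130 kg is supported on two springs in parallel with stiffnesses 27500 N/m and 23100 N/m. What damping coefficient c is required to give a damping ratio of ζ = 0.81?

Parallel springs add: k_eq = 27500 + 23100 = 50600 N/m.
c_c = 2√(k_eq·m) = 2√(50600 × 130) = 5130 N·s/m.
c = ζ·c_c = 0.81 × 5130 = 4155 N·s/m.

4150 N·s/m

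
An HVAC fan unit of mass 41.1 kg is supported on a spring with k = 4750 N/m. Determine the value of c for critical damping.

884 N·s/m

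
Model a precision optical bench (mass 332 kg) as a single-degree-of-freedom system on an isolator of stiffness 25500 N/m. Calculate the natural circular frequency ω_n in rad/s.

8.76 rad/s

ω_n = √(k/m) = √(25500/332) = √76.81 = 8.764 rad/s.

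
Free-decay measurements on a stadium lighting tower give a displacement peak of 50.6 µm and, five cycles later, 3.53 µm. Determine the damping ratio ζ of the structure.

0.0845

Logarithmic decrement δ = (1/n)·ln(x₀/x_n) = (1/5)·ln(50.6/3.53) = (1/5)·ln(14.33) = 0.5325.
ζ = δ/√(4π² + δ²) = 0.5325/√(39.48 + 0.284) = 0.5325/6.306 = 0.08445.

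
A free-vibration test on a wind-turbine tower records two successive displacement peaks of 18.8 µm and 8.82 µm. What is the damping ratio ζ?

0.120

Logarithmic decrement δ = (1/n)·ln(x₀/x_n) = (1/1)·ln(18.8/8.82) = (1/1)·ln(2.132) = 0.7568.
ζ = δ/√(4π² + δ²) = 0.7568/√(39.48 + 0.573) = 0.7568/6.329 = 0.1196.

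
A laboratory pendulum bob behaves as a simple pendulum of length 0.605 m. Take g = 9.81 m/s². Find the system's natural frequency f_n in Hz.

0.641 Hz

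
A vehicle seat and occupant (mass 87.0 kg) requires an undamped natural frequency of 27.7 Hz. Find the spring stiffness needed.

2640000 N/m

ω_n = 2πf_n = 2π × 27.7 = 174.0 rad/s.
k = m·ω_n² = 87.0 × 174.0² = 87.0 × 30290 = 2635000 N/m.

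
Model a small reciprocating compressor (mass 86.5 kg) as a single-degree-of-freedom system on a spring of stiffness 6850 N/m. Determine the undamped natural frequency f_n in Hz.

1.42 Hz

ω_n = √(k/m) = √(6850/86.5) = √79.19 = 8.899 rad/s.
f_n = ω_n/(2π) = 8.899/6.283 = 1.416 Hz.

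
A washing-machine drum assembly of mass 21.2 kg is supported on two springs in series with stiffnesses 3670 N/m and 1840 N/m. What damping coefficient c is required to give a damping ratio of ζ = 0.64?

Series springs: 1/k_eq = 1/3670 + 1/1840 = 0.0008160, so k_eq = 1226 N/m.
c_c = 2√(k_eq·m) = 2√(1226 × 21.2) = 322.4 N·s/m.
c = ζ·c_c = 0.64 × 322.4 = 206.3 N·s/m.

206 N·s/m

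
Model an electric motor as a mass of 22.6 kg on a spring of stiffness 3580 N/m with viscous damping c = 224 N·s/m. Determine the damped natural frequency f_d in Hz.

ω_n = √(k/m) = √(3580/22.6) = 12.59 rad/s.
Critical damping c_c = 2√(k·m) = 2√(3580 × 22.6) = 568.9 N·s/m, so ζ = c/c_c = 224/568.9 = 0.3938.
ω_d = ω_n√(1 − ζ²) = 12.59 × √(1 − 0.155) = 11.57 rad/s.
f_d = ω_d/(2π) = 1.841 Hz.

1.84 Hz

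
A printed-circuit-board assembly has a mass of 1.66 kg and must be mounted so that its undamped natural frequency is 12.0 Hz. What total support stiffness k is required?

ω_n = 2πf_n = 2π × 12.0 = 75.40 rad/s.
k = m·ω_n² = 1.66 × 75.40² = 1.66 × 5685 = 9437 N/m.

9440 N/m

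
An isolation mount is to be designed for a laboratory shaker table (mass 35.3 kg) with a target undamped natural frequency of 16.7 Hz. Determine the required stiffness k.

389000 N/m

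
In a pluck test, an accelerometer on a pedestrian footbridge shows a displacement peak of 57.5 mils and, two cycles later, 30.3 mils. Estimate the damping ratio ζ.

Logarithmic decrement δ = (1/n)·ln(x₀/x_n) = (1/2)·ln(57.5/30.3) = (1/2)·ln(1.898) = 0.3203.
ζ = δ/√(4π² + δ²) = 0.3203/√(39.48 + 0.103) = 0.3203/6.291 = 0.05091.

0.0509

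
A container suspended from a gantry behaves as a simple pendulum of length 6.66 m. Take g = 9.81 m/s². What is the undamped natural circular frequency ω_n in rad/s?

1.21 rad/s

For a simple pendulum ω_n = √(g/L) = √(9.81/6.66) = √1.473 = 1.214 rad/s.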